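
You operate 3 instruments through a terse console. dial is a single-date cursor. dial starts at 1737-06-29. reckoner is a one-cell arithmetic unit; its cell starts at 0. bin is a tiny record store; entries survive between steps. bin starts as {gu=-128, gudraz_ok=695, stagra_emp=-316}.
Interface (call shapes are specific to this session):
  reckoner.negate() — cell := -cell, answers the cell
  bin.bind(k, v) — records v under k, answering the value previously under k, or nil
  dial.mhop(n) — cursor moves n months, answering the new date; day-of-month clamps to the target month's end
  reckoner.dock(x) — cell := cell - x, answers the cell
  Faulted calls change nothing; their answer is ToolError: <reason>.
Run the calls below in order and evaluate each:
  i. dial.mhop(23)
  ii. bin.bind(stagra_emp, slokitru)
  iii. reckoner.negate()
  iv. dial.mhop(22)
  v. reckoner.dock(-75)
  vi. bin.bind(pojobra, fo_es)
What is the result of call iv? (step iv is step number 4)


Answer: 1741-03-29

Derivation:
I try mhop on n=23, and see 1739-05-29.
I use bind on k=stagra_emp, v=slokitru, — result: -316.
I use negate, — result: 0.
I call mhop on n=22, — result: 1741-03-29.
Using dock on x=-75, giving 75.
I invoke bind on k=pojobra, v=fo_es, and get nil.


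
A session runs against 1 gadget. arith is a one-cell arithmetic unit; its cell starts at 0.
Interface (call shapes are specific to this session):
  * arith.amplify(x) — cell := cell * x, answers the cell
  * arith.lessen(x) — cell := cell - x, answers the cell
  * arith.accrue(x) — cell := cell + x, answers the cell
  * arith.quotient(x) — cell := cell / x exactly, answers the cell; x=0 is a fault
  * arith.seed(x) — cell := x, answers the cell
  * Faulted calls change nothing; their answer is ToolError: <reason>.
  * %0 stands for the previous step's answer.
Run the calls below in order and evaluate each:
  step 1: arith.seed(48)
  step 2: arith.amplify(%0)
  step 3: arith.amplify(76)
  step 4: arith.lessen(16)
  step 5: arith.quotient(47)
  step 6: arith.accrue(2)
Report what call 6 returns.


% arith.seed(x: 48) ~> 48
% arith.amplify(x: %0) ~> 2304
% arith.amplify(x: 76) ~> 175104
% arith.lessen(x: 16) ~> 175088
% arith.quotient(x: 47) ~> 175088/47
% arith.accrue(x: 2) ~> 175182/47

Answer: 175182/47


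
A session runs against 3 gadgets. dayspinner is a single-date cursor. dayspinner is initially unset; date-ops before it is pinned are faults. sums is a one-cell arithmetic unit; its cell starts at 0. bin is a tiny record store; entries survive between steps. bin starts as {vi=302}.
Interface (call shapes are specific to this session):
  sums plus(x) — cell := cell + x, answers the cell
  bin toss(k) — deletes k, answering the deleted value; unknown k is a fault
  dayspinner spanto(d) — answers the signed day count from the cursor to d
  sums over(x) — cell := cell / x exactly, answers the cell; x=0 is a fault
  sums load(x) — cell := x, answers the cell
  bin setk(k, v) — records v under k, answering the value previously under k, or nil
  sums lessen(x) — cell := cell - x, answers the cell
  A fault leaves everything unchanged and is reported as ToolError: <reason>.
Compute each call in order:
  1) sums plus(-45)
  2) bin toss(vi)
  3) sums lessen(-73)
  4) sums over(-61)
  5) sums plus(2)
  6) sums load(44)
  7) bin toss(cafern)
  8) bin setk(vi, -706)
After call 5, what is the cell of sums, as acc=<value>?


Step: sums plus[-45]
Result: -45
Step: bin toss[vi]
Result: 302
Step: sums lessen[-73]
Result: 28
Step: sums over[-61]
Result: -28/61
Step: sums plus[2]
Result: 94/61
Step: sums load[44]
Result: 44
Step: bin toss[cafern]
Result: ToolError: no such key cafern
Step: bin setk[vi; -706]
Result: nil

Answer: acc=94/61


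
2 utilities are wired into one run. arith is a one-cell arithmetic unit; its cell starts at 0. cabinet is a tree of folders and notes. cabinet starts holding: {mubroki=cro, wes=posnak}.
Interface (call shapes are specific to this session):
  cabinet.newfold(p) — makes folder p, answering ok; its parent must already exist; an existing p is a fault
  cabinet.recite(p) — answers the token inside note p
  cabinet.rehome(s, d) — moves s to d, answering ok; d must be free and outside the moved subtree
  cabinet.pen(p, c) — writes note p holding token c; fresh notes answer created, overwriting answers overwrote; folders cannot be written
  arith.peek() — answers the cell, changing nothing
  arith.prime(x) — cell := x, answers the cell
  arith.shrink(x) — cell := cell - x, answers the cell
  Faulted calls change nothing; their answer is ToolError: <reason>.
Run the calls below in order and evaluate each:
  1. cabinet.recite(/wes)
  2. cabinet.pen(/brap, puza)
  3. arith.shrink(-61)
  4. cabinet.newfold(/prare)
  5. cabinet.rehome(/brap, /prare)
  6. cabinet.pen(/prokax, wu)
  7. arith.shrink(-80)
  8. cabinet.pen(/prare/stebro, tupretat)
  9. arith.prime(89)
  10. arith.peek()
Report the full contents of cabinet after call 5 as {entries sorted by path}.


I invoke recite with p→/wes, and observe posnak.
I invoke pen with p→/brap, c→puza, — result: created.
I use shrink with x→-61, and observe 61.
Now I run newfold with p→/prare, yielding ok.
Calling rehome with s→/brap, d→/prare, — result: ToolError: exists.
I try pen with p→/prokax, c→wu, → created.
Invoking shrink with x→-80, — result: 141.
Using pen with p→/prare/stebro, c→tupretat, and see created.
Next I call prime with x→89, which returns 89.
Now I run peek, and see 89.

Answer: {brap=puza, mubroki=cro, prare/, wes=posnak}


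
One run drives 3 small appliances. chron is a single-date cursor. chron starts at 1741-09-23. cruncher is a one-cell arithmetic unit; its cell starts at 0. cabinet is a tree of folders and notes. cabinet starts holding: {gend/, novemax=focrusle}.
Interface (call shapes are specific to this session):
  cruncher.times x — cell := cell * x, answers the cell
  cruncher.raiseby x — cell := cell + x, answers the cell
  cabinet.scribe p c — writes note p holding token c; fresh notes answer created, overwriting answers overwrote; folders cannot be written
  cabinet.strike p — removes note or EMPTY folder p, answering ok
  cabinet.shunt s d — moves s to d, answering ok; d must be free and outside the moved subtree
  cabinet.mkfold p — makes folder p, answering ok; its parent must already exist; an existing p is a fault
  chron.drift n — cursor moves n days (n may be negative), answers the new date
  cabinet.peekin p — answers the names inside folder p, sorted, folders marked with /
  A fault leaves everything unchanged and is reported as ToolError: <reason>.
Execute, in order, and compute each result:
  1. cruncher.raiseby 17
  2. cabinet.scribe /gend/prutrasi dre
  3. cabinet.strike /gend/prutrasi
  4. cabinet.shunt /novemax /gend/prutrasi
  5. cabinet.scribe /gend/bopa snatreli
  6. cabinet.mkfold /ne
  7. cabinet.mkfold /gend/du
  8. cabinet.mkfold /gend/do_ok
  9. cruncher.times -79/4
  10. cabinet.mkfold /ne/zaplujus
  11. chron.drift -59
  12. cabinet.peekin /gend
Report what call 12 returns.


Answer: [bopa, do_ok/, du/, prutrasi]

Derivation:
I call raiseby(x=17), yielding 17.
I run scribe(p=/gend/prutrasi, c=dre), which returns created.
I invoke strike(p=/gend/prutrasi), giving ok.
I invoke shunt(s=/novemax, d=/gend/prutrasi), — result: ok.
I try scribe(p=/gend/bopa, c=snatreli), which returns created.
I call mkfold(p=/ne), giving ok.
Now I run mkfold(p=/gend/du), giving ok.
I call mkfold(p=/gend/do_ok), and see ok.
I call times(x=-79/4), which returns -1343/4.
Calling mkfold(p=/ne/zaplujus), which returns ok.
Invoking drift(n=-59), and get 1741-07-26.
I invoke peekin(p=/gend), yielding [bopa, do_ok/, du/, prutrasi].


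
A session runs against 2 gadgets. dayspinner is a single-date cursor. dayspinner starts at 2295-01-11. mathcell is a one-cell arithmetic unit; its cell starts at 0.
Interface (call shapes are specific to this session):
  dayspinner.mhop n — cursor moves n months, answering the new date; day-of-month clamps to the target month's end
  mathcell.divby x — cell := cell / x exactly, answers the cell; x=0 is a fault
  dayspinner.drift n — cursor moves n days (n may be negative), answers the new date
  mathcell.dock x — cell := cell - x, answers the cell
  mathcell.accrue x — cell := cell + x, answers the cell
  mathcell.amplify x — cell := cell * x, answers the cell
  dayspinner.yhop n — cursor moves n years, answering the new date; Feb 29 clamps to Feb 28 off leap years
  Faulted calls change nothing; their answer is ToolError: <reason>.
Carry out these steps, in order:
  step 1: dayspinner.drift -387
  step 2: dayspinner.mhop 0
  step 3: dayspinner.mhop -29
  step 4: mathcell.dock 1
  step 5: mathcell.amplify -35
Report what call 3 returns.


Answer: 2291-07-20

Derivation:
Calling drift with n: -387: 2293-12-20.
Invoking mhop with n: 0, and see 2293-12-20.
I use mhop with n: -29, and see 2291-07-20.
I call dock with x: 1, — result: -1.
Next I call amplify with x: -35, giving 35.


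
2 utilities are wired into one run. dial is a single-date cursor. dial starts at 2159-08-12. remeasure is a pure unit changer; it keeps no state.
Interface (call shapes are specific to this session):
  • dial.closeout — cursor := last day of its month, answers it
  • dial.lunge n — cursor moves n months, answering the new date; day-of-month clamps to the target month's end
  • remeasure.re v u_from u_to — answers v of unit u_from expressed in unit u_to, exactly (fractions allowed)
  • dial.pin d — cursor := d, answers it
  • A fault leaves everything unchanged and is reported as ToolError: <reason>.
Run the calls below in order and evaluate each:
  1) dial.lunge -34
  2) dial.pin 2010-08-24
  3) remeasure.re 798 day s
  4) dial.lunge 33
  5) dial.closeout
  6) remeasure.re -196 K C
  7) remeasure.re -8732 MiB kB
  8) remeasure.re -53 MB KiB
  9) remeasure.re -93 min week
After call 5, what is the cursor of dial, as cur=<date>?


-- dial.lunge(-34) -> 2156-10-12
-- dial.pin(2010-08-24) -> 2010-08-24
-- remeasure.re(798, day, s) -> 68947200
-- dial.lunge(33) -> 2013-05-24
-- dial.closeout() -> 2013-05-31
-- remeasure.re(-196, K, C) -> -9383/20
-- remeasure.re(-8732, MiB, kB) -> -1144520704/125
-- remeasure.re(-53, MB, KiB) -> -828125/16
-- remeasure.re(-93, min, week) -> -31/3360

Answer: cur=2013-05-31


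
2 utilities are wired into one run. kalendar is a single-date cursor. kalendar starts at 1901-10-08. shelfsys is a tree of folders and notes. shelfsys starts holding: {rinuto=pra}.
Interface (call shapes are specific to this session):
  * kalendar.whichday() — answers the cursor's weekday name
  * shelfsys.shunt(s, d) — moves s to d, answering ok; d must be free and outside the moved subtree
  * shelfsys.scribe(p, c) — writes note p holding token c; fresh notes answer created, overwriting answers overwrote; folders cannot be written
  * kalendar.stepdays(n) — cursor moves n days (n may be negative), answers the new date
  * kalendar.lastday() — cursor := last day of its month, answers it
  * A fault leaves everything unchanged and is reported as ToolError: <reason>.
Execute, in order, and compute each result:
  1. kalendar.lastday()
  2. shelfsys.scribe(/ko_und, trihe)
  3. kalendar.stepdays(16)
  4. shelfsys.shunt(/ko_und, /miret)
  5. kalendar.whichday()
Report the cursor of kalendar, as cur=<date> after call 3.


Answer: cur=1901-11-16

Derivation:
>> kalendar.lastday()
<< 1901-10-31
>> shelfsys.scribe(p→/ko_und, c→trihe)
<< created
>> kalendar.stepdays(n→16)
<< 1901-11-16
>> shelfsys.shunt(s→/ko_und, d→/miret)
<< ok
>> kalendar.whichday()
<< Saturday


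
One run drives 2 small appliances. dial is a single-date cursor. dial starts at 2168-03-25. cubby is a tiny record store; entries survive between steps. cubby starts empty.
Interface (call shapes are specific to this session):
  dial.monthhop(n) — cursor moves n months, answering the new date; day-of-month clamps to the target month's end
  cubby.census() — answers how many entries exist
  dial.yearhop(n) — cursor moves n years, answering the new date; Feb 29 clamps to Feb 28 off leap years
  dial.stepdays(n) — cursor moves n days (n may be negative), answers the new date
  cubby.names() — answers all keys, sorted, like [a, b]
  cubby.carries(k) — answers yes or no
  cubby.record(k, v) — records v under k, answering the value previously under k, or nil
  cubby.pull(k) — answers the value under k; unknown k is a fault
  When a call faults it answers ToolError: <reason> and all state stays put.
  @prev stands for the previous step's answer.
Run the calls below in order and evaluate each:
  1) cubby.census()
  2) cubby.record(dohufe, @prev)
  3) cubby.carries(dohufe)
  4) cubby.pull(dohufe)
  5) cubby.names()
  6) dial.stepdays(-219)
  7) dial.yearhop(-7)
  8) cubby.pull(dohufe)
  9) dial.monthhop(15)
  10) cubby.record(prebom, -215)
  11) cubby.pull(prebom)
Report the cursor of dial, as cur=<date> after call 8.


Answer: cur=2160-08-19

Derivation:
[in] census
:: 0
[in] record k='dohufe' v='@prev'
:: nil
[in] carries k='dohufe'
:: yes
[in] pull k='dohufe'
:: 0
[in] names
:: [dohufe]
[in] stepdays n='-219'
:: 2167-08-19
[in] yearhop n='-7'
:: 2160-08-19
[in] pull k='dohufe'
:: 0
[in] monthhop n='15'
:: 2161-11-19
[in] record k='prebom' v='-215'
:: nil
[in] pull k='prebom'
:: -215


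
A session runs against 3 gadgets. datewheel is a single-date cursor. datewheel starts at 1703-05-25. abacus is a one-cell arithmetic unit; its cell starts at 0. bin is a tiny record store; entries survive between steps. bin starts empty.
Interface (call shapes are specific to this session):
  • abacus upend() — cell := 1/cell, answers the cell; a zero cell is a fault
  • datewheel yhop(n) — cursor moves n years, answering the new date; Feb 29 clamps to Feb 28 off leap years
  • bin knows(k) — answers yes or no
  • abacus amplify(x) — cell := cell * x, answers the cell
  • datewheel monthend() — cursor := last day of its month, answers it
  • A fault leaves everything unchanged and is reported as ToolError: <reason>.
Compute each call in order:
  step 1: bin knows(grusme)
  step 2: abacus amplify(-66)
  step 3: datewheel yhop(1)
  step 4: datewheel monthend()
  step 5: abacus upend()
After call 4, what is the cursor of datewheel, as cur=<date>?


Using bin knows using k: grusme, yielding no.
I use abacus amplify using x: -66: 0.
I try datewheel yhop using n: 1, — result: 1704-05-25.
Now I run datewheel monthend(), and get 1704-05-31.
I run abacus upend, which returns ToolError: reciprocal of zero.

Answer: cur=1704-05-31


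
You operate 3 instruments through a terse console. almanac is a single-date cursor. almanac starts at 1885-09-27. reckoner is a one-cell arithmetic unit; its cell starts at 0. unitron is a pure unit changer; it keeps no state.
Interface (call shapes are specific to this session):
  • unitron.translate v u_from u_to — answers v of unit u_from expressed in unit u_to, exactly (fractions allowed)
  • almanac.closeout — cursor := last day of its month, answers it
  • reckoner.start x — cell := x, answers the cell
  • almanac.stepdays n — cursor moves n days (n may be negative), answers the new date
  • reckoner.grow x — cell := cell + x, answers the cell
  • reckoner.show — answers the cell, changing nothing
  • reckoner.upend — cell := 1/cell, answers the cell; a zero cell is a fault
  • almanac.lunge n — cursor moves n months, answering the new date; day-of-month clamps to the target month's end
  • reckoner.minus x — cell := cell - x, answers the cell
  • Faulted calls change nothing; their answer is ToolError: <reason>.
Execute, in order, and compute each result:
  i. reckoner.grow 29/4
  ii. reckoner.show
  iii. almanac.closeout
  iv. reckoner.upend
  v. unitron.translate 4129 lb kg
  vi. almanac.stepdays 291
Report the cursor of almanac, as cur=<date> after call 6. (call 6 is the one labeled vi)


Answer: cur=1886-07-18

Derivation:
>> grow(x='29/4')
<< 29/4
>> show()
<< 29/4
>> closeout()
<< 1885-09-30
>> upend()
<< 4/29
>> translate(v='4129', u_from='lb', u_to='kg')
<< 187288289573/100000000
>> stepdays(n='291')
<< 1886-07-18


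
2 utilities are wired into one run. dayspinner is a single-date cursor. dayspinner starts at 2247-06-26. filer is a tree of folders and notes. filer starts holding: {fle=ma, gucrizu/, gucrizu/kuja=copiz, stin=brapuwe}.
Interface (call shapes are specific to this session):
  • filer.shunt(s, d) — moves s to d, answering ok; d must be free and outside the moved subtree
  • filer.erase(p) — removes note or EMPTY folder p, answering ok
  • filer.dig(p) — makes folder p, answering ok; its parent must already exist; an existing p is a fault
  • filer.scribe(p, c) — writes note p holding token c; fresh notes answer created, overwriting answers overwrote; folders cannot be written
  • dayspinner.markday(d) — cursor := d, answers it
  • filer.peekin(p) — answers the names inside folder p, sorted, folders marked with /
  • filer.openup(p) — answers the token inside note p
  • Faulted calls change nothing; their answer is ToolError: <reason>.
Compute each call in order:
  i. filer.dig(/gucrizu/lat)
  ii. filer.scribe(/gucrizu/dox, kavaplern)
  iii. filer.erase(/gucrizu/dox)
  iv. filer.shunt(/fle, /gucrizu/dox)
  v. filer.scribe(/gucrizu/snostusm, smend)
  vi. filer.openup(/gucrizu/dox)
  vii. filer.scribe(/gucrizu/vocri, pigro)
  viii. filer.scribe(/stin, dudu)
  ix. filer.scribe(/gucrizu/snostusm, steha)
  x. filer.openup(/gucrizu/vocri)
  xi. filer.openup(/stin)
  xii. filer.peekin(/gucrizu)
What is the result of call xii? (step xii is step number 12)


> filer.dig p: /gucrizu/lat
= ok
> filer.scribe p: /gucrizu/dox c: kavaplern
= created
> filer.erase p: /gucrizu/dox
= ok
> filer.shunt s: /fle d: /gucrizu/dox
= ok
> filer.scribe p: /gucrizu/snostusm c: smend
= created
> filer.openup p: /gucrizu/dox
= ma
> filer.scribe p: /gucrizu/vocri c: pigro
= created
> filer.scribe p: /stin c: dudu
= overwrote
> filer.scribe p: /gucrizu/snostusm c: steha
= overwrote
> filer.openup p: /gucrizu/vocri
= pigro
> filer.openup p: /stin
= dudu
> filer.peekin p: /gucrizu
= [dox, kuja, lat/, snostusm, vocri]

Answer: [dox, kuja, lat/, snostusm, vocri]


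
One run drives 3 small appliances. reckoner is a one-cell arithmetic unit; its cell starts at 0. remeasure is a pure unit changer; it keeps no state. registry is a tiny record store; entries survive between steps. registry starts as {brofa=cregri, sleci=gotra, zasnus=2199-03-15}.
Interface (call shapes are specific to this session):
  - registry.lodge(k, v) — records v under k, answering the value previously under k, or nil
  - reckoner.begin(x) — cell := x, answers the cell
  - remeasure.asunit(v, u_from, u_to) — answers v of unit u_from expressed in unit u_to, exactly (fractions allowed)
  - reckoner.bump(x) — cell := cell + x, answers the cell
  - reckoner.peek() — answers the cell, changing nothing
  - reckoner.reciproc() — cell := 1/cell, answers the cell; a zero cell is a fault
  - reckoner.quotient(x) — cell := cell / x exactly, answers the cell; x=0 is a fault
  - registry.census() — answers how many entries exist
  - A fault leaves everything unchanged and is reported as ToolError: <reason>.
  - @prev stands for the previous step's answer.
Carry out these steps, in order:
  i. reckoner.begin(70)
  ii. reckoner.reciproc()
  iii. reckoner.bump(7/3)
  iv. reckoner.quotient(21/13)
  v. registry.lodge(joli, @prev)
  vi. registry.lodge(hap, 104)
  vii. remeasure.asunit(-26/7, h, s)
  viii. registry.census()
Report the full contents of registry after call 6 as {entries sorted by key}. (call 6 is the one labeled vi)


Answer: {brofa=cregri, hap=104, joli=6409/4410, sleci=gotra, zasnus=2199-03-15}

Derivation:
// 1. reckoner.begin(x→70) == 70
// 2. reckoner.reciproc() == 1/70
// 3. reckoner.bump(x→7/3) == 493/210
// 4. reckoner.quotient(x→21/13) == 6409/4410
// 5. registry.lodge(k→joli, v→@prev) == nil
// 6. registry.lodge(k→hap, v→104) == nil
// 7. remeasure.asunit(v→-26/7, u_from→h, u_to→s) == -93600/7
// 8. registry.census() == 5


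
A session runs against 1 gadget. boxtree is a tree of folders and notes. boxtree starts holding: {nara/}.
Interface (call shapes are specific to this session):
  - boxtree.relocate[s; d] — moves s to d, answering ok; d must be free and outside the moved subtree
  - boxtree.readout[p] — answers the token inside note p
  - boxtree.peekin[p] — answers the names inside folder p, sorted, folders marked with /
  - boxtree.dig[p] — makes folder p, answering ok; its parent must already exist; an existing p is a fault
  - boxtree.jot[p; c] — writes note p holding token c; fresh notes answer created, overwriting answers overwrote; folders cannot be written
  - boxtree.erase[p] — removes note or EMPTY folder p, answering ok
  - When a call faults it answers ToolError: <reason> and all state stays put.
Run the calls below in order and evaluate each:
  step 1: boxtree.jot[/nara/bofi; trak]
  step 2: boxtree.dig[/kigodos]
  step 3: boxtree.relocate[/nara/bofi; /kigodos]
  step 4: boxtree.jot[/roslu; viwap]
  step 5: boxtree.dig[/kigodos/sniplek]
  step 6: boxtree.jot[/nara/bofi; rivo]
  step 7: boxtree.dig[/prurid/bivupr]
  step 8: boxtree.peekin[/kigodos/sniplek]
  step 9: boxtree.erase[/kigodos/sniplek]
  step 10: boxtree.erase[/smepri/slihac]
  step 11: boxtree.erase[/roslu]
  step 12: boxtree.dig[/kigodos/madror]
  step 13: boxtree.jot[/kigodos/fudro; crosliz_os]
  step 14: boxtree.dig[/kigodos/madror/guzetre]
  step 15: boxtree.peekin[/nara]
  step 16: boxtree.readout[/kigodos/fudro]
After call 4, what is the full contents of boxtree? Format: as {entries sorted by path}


~$ jot p: /nara/bofi c: trak
  created
~$ dig p: /kigodos
  ok
~$ relocate s: /nara/bofi d: /kigodos
  ToolError: exists
~$ jot p: /roslu c: viwap
  created
~$ dig p: /kigodos/sniplek
  ok
~$ jot p: /nara/bofi c: rivo
  overwrote
~$ dig p: /prurid/bivupr
  ToolError: no parent
~$ peekin p: /kigodos/sniplek
  []
~$ erase p: /kigodos/sniplek
  ok
~$ erase p: /smepri/slihac
  ToolError: not found
~$ erase p: /roslu
  ok
~$ dig p: /kigodos/madror
  ok
~$ jot p: /kigodos/fudro c: crosliz_os
  created
~$ dig p: /kigodos/madror/guzetre
  ok
~$ peekin p: /nara
  [bofi]
~$ readout p: /kigodos/fudro
  crosliz_os

Answer: {kigodos/, nara/, nara/bofi=trak, roslu=viwap}


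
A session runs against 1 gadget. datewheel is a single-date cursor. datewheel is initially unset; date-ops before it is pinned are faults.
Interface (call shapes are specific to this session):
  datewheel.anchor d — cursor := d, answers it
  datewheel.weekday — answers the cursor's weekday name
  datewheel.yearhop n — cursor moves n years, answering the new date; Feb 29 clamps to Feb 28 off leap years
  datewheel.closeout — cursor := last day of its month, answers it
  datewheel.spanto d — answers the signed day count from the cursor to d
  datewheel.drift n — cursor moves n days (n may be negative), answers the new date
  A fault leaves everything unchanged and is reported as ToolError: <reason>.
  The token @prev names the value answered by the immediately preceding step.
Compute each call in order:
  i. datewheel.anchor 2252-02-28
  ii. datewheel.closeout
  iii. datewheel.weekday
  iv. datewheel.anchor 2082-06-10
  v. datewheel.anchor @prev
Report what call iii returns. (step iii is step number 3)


Answer: Sunday

Derivation:
# datewheel.anchor(d=2252-02-28) -> 2252-02-28
# datewheel.closeout() -> 2252-02-29
# datewheel.weekday() -> Sunday
# datewheel.anchor(d=2082-06-10) -> 2082-06-10
# datewheel.anchor(d=@prev) -> 2082-06-10


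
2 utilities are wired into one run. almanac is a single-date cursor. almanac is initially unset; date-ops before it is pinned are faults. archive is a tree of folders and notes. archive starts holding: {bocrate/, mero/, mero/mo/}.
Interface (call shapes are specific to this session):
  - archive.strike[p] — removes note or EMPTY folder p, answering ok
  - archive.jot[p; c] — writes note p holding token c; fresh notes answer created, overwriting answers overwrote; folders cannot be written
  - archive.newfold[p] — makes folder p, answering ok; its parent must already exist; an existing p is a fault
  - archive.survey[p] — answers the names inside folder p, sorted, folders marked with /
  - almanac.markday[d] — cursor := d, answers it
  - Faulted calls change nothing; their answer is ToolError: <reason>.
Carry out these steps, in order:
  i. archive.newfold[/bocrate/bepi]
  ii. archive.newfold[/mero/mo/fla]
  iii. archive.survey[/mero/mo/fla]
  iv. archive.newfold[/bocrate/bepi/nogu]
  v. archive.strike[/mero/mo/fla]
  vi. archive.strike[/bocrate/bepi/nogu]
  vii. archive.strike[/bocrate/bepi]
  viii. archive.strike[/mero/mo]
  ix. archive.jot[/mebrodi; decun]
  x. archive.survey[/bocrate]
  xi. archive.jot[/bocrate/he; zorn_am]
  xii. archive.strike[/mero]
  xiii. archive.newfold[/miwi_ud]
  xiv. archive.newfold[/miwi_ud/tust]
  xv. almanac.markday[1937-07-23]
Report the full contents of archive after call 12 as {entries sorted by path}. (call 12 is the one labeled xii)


Invoking archive.newfold with p→/bocrate/bepi, → ok.
Next I call archive.newfold with p→/mero/mo/fla, and observe ok.
Then archive.survey with p→/mero/mo/fla, → [].
Calling archive.newfold with p→/bocrate/bepi/nogu: ok.
Invoking archive.strike with p→/mero/mo/fla, and observe ok.
Invoking archive.strike with p→/bocrate/bepi/nogu, and observe ok.
I run archive.strike with p→/bocrate/bepi, and observe ok.
Calling archive.strike with p→/mero/mo, which returns ok.
I call archive.jot with p→/mebrodi, c→decun: created.
I run archive.survey with p→/bocrate: [].
Using archive.jot with p→/bocrate/he, c→zorn_am: created.
I call archive.strike with p→/mero, → ok.
Calling archive.newfold with p→/miwi_ud, → ok.
Using archive.newfold with p→/miwi_ud/tust, → ok.
I use almanac.markday with d→1937-07-23: 1937-07-23.

Answer: {bocrate/, bocrate/he=zorn_am, mebrodi=decun}


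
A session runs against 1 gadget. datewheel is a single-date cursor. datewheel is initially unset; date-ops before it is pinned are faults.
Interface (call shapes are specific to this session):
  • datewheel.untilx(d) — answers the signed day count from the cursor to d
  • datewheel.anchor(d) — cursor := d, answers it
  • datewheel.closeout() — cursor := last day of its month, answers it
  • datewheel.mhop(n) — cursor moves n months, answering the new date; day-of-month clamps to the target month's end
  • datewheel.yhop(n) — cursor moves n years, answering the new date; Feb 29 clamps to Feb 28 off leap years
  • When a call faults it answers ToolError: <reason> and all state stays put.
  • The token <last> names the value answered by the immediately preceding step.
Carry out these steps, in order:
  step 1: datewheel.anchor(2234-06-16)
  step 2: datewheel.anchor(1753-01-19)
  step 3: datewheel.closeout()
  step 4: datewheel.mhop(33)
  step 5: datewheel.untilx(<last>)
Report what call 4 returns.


-> datewheel.anchor(2234-06-16)
<- 2234-06-16
-> datewheel.anchor(1753-01-19)
<- 1753-01-19
-> datewheel.closeout()
<- 1753-01-31
-> datewheel.mhop(33)
<- 1755-10-31
-> datewheel.untilx(<last>)
<- 0

Answer: 1755-10-31


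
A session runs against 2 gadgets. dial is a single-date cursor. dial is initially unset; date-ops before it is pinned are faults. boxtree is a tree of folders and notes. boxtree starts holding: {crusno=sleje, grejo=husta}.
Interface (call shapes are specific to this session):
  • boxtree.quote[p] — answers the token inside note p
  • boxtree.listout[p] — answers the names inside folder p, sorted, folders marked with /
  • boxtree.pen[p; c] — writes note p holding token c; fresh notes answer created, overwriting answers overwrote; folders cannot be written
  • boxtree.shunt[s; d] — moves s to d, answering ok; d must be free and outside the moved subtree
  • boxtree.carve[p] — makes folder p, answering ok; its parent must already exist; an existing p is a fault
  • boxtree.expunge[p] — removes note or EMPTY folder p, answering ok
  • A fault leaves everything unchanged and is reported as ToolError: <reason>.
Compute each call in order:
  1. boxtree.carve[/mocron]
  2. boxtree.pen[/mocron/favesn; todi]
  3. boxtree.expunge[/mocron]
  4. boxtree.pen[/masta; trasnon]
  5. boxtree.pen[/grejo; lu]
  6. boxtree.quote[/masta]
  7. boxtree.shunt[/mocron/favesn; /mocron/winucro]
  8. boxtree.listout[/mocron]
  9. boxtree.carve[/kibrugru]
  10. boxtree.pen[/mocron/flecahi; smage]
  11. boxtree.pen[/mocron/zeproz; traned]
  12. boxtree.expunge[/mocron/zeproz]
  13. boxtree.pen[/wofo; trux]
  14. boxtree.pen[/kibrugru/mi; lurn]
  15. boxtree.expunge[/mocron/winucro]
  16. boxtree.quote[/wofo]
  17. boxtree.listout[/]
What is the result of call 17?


·→ boxtree.carve(p=/mocron)
·← ok
·→ boxtree.pen(p=/mocron/favesn, c=todi)
·← created
·→ boxtree.expunge(p=/mocron)
·← ToolError: not empty
·→ boxtree.pen(p=/masta, c=trasnon)
·← created
·→ boxtree.pen(p=/grejo, c=lu)
·← overwrote
·→ boxtree.quote(p=/masta)
·← trasnon
·→ boxtree.shunt(s=/mocron/favesn, d=/mocron/winucro)
·← ok
·→ boxtree.listout(p=/mocron)
·← [winucro]
·→ boxtree.carve(p=/kibrugru)
·← ok
·→ boxtree.pen(p=/mocron/flecahi, c=smage)
·← created
·→ boxtree.pen(p=/mocron/zeproz, c=traned)
·← created
·→ boxtree.expunge(p=/mocron/zeproz)
·← ok
·→ boxtree.pen(p=/wofo, c=trux)
·← created
·→ boxtree.pen(p=/kibrugru/mi, c=lurn)
·← created
·→ boxtree.expunge(p=/mocron/winucro)
·← ok
·→ boxtree.quote(p=/wofo)
·← trux
·→ boxtree.listout(p=/)
·← [crusno, grejo, kibrugru/, masta, mocron/, wofo]

Answer: [crusno, grejo, kibrugru/, masta, mocron/, wofo]


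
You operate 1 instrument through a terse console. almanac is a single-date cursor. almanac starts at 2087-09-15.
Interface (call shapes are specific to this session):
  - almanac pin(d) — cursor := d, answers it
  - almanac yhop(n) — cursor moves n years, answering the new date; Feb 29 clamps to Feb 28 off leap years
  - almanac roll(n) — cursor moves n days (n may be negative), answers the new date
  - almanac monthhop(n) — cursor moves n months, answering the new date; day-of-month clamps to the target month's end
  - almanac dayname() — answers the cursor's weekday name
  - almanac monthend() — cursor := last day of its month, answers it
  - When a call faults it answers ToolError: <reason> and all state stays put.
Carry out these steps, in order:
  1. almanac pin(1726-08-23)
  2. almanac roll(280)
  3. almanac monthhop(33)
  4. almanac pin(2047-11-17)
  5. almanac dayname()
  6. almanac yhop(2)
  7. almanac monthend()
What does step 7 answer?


Answer: 2049-11-30

Derivation:
$ almanac pin 1726-08-23
= 1726-08-23
$ almanac roll 280
= 1727-05-30
$ almanac monthhop 33
= 1730-02-28
$ almanac pin 2047-11-17
= 2047-11-17
$ almanac dayname
= Sunday
$ almanac yhop 2
= 2049-11-17
$ almanac monthend
= 2049-11-30


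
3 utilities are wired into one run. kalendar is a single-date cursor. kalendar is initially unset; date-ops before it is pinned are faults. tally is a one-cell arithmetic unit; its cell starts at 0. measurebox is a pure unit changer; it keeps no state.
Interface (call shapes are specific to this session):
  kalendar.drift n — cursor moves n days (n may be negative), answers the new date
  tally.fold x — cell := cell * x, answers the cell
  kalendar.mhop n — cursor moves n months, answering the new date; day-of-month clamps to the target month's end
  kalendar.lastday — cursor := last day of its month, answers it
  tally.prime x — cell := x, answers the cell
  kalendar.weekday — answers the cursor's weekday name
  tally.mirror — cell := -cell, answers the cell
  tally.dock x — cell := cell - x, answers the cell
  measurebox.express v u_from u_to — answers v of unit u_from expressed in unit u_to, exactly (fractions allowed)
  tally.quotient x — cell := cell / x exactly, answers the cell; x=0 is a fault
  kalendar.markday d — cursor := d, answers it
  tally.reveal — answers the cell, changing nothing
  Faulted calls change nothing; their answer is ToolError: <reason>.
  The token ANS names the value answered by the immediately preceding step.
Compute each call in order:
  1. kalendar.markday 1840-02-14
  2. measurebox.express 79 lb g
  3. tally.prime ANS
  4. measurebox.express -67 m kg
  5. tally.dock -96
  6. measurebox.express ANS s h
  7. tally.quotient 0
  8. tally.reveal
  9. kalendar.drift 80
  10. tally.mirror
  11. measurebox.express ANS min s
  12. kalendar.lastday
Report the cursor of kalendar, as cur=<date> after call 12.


I try markday on d→1840-02-14, yielding 1840-02-14.
Using express on v→79, u_from→lb, u_to→g, yielding 3583379723/100000.
I use prime on x→ANS, and observe 3583379723/100000.
Next I call express on v→-67, u_from→m, u_to→kg, — result: ToolError: incompatible units.
Invoking dock on x→-96, → 3592979723/100000.
I invoke express on v→ANS, u_from→s, u_to→h, and get 3592979723/360000000.
Invoking quotient on x→0, giving ToolError: division by zero.
I use reveal(), → 3592979723/100000.
Then drift on n→80, — result: 1840-05-04.
Then mirror(), → -3592979723/100000.
Next I call express on v→ANS, u_from→min, u_to→s, — result: -10778939169/5000.
I try lastday: 1840-05-31.

Answer: cur=1840-05-31


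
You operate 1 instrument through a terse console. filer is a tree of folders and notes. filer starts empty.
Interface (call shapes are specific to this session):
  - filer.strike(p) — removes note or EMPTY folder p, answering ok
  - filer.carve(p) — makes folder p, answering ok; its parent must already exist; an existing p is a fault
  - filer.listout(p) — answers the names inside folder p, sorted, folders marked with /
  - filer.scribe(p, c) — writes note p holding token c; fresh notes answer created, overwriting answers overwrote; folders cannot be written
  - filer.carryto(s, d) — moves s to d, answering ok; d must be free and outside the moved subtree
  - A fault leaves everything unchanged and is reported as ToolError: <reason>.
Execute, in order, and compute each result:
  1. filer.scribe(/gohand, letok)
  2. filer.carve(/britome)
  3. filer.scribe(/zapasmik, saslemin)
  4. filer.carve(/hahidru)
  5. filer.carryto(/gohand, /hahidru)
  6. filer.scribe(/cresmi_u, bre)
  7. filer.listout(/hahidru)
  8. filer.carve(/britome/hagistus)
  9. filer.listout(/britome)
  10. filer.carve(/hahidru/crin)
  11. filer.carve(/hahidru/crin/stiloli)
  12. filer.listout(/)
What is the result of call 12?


I run scribe(/gohand, letok), and see created.
I call carve(/britome), and see ok.
I try scribe(/zapasmik, saslemin), and see created.
Using carve(/hahidru), — result: ok.
I try carryto(/gohand, /hahidru), which returns ToolError: exists.
I call scribe(/cresmi_u, bre), which returns created.
I try listout(/hahidru), and observe [].
Then carve(/britome/hagistus), — result: ok.
I use listout(/britome), → [hagistus/].
I try carve(/hahidru/crin), — result: ok.
Next I call carve(/hahidru/crin/stiloli), giving ok.
Next I call listout(/): [britome/, cresmi_u, gohand, hahidru/, zapasmik].

Answer: [britome/, cresmi_u, gohand, hahidru/, zapasmik]


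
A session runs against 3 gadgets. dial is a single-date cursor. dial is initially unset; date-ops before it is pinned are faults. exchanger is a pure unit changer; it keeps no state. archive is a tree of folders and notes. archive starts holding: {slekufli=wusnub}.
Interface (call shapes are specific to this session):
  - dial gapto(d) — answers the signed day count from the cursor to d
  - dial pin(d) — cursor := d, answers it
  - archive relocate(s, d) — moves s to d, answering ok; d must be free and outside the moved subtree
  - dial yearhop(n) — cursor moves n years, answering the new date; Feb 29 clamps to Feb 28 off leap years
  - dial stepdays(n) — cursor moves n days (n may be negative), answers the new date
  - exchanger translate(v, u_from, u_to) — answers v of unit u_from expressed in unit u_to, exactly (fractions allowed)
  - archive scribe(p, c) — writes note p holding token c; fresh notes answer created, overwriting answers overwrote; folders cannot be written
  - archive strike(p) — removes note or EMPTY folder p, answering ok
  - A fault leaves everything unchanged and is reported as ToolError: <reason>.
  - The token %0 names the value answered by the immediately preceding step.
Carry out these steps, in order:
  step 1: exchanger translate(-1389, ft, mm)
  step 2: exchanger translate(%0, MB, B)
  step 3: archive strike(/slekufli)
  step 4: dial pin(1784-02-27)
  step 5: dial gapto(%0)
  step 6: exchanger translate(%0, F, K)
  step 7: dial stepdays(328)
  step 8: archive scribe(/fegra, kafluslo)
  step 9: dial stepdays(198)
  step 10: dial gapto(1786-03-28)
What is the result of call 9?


Answer: 1785-08-06

Derivation:
-- 1. exchanger translate(v=-1389, u_from=ft, u_to=mm) -> -2116836/5
-- 2. exchanger translate(v=%0, u_from=MB, u_to=B) -> -423367200000
-- 3. archive strike(p=/slekufli) -> ok
-- 4. dial pin(d=1784-02-27) -> 1784-02-27
-- 5. dial gapto(d=%0) -> 0
-- 6. exchanger translate(v=%0, u_from=F, u_to=K) -> 45967/180
-- 7. dial stepdays(n=328) -> 1785-01-20
-- 8. archive scribe(p=/fegra, c=kafluslo) -> created
-- 9. dial stepdays(n=198) -> 1785-08-06
-- 10. dial gapto(d=1786-03-28) -> 234


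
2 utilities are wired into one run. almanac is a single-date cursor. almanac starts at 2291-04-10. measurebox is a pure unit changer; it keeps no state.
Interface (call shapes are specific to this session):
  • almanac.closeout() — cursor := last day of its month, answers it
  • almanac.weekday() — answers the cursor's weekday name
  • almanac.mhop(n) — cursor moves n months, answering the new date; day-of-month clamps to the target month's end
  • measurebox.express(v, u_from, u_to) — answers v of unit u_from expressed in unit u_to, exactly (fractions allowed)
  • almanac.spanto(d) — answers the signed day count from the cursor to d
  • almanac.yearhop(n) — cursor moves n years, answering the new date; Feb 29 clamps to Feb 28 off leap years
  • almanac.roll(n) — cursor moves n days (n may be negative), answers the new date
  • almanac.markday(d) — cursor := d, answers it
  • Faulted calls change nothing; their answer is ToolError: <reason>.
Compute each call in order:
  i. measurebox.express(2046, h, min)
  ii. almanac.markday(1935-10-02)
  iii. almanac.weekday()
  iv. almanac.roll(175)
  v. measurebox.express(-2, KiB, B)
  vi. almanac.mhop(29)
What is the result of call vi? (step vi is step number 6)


Answer: 1938-08-25

Derivation:
% measurebox.express 2046 h min
[out] 122760
% almanac.markday 1935-10-02
[out] 1935-10-02
% almanac.weekday
[out] Wednesday
% almanac.roll 175
[out] 1936-03-25
% measurebox.express -2 KiB B
[out] -2048
% almanac.mhop 29
[out] 1938-08-25


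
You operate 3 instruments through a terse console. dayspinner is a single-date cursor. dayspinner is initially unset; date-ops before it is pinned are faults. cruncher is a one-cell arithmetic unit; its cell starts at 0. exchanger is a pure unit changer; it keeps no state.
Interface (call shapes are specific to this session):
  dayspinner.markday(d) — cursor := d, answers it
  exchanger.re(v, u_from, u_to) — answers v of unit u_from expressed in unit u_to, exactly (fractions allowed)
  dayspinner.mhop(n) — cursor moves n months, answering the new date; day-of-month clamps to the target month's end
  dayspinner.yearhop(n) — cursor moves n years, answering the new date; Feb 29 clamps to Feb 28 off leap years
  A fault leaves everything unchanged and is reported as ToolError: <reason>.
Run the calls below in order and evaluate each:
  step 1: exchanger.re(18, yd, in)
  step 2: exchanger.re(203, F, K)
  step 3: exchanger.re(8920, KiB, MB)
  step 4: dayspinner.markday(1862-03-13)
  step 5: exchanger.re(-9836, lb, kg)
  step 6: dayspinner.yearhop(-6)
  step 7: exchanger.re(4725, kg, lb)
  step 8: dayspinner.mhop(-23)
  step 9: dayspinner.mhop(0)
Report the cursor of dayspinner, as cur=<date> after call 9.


Answer: cur=1854-04-13

Derivation:
% 1. re(v=18, u_from=yd, u_to=in) => 648
% 2. re(v=203, u_from=F, u_to=K) => 7363/20
% 3. re(v=8920, u_from=KiB, u_to=MB) => 28544/3125
% 4. markday(d=1862-03-13) => 1862-03-13
% 5. re(v=-9836, u_from=lb, u_to=kg) => -111538363783/25000000
% 6. yearhop(n=-6) => 1856-03-13
% 7. re(v=4725, u_from=kg, u_to=lb) => 67500000000/6479891
% 8. mhop(n=-23) => 1854-04-13
% 9. mhop(n=0) => 1854-04-13
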